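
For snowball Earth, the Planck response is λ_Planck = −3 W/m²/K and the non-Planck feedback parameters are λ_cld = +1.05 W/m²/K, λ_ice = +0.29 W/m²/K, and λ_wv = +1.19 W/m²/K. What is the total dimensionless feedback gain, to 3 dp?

Convert to gains: g_cld = 1.05/3 = 0.35; g_ice = 0.29/3 = 0.09667; g_wv = 1.19/3 = 0.3967.
Total gain g = 0.84337.

0.843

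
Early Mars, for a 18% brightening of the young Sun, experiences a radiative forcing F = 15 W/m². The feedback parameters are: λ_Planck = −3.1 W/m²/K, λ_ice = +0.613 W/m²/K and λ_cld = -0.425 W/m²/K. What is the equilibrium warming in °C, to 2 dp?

5.15 °C

Net feedback parameter λ = (−3.1) + (+0.613) + (-0.425) = -2.912 W/m²/K.
ΔT = −F/λ = −15/(-2.912) = 5.15 °C.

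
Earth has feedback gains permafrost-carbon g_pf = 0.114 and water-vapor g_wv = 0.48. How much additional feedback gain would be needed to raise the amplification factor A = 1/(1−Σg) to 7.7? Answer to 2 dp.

Current total gain = 0.594.
Target gain for A = 7.7: g* = 1 − 1/7.7 = 0.8701.
Additional gain needed = 0.8701 − 0.594 = 0.28.

0.28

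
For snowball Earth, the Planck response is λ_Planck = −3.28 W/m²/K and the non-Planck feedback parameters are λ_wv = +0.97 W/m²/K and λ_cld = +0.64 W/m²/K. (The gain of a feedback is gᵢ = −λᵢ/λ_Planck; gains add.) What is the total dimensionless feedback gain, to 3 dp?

0.491

Convert to gains: g_wv = 0.97/3.28 = 0.2957; g_cld = 0.64/3.28 = 0.1951.
Total gain g = 0.4908.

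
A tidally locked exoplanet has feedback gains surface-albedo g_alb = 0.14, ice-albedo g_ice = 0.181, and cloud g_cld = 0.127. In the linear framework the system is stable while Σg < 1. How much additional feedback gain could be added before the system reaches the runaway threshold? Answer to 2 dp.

0.55

Current total gain = 0.14 + 0.181 + 0.127 = 0.448.
Margin to runaway = 1 − 0.448 = 0.55.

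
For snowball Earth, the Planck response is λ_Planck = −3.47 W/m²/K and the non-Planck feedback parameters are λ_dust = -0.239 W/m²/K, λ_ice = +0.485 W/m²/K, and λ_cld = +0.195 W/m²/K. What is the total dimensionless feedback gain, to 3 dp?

0.127

Convert to gains: g_dust = -0.239/3.47 = -0.06888; g_ice = 0.485/3.47 = 0.1398; g_cld = 0.195/3.47 = 0.0562.
Total gain g = 0.12712.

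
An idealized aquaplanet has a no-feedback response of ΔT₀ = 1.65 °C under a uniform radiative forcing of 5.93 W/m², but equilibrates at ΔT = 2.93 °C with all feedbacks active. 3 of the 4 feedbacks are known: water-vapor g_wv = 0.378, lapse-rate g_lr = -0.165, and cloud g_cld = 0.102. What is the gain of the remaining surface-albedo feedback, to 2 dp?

0.12

Amplification A = ΔT/ΔT₀ = 2.93/1.65 = 1.776.
Total gain g = 1 − 1/A = 1 − 1/1.776 = 0.4369.
Known gains sum to 0.378 − 0.165 + 0.102 = 0.315.
g_alb = 0.4369 − 0.315 = 0.12.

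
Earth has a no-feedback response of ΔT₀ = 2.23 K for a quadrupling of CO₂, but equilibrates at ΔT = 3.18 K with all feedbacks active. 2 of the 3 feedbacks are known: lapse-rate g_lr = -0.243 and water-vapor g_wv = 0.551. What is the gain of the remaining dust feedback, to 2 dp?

Amplification A = ΔT/ΔT₀ = 3.18/2.23 = 1.426.
Total gain g = 1 − 1/A = 1 − 1/1.426 = 0.2987.
Known gains sum to -0.243 + 0.551 = 0.308.
g_dust = 0.2987 − 0.308 = -0.01.

-0.01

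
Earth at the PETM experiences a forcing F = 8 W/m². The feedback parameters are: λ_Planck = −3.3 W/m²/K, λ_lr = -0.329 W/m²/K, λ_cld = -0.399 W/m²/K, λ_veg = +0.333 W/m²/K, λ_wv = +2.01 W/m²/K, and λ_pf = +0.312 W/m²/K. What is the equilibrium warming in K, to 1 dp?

Net feedback parameter λ = (−3.3) + (-0.329) + (-0.399) + (+0.333) + (+2.01) + (+0.312) = -1.373 W/m²/K.
ΔT = −F/λ = −8/(-1.373) = 5.8 K.

5.8 K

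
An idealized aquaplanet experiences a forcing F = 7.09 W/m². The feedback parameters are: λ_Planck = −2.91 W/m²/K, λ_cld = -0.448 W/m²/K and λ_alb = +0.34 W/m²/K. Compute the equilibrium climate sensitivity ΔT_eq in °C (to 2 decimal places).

Net feedback parameter λ = (−2.91) + (-0.448) + (+0.34) = -3.018 W/m²/K.
ΔT = −F/λ = −7.09/(-3.018) = 2.35 °C.

2.35 °C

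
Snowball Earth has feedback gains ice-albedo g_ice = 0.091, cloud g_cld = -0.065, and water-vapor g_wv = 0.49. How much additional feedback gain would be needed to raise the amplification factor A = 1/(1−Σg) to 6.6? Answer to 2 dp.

0.33

Current total gain = 0.516.
Target gain for A = 6.6: g* = 1 − 1/6.6 = 0.8485.
Additional gain needed = 0.8485 − 0.516 = 0.33.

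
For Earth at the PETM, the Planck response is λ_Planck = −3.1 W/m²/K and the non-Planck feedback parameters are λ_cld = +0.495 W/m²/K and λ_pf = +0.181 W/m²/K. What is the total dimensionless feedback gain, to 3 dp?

Convert to gains: g_cld = 0.495/3.1 = 0.1597; g_pf = 0.181/3.1 = 0.05839.
Total gain g = 0.21809.

0.218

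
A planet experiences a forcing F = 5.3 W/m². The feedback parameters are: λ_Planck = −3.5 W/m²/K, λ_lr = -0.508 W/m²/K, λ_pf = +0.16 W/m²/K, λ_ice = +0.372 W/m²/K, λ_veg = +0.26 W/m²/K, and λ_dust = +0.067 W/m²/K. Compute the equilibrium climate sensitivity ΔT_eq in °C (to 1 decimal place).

1.7 °C

Net feedback parameter λ = (−3.5) + (-0.508) + (+0.16) + (+0.372) + (+0.26) + (+0.067) = -3.149 W/m²/K.
ΔT = −F/λ = −5.3/(-3.149) = 1.7 °C.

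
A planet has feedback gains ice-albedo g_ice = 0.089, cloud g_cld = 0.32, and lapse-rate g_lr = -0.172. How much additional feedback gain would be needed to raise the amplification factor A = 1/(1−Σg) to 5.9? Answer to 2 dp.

0.59

Current total gain = 0.237.
Target gain for A = 5.9: g* = 1 − 1/5.9 = 0.8305.
Additional gain needed = 0.8305 − 0.237 = 0.59.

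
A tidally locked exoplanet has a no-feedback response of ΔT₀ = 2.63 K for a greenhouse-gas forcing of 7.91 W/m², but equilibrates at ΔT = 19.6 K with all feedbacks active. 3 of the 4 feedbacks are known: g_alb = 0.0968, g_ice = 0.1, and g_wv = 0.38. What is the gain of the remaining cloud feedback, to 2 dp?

0.29

Amplification A = ΔT/ΔT₀ = 19.6/2.63 = 7.452.
Total gain g = 1 − 1/A = 1 − 1/7.452 = 0.8658.
Known gains sum to 0.0968 + 0.1 + 0.38 = 0.5768.
g_cld = 0.8658 − 0.5768 = 0.29.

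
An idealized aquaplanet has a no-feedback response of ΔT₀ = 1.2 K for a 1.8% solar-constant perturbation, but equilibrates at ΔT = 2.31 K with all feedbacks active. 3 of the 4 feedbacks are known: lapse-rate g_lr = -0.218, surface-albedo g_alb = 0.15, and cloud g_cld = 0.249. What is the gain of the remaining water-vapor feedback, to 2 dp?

Amplification A = ΔT/ΔT₀ = 2.31/1.2 = 1.925.
Total gain g = 1 − 1/A = 1 − 1/1.925 = 0.4805.
Known gains sum to -0.218 + 0.15 + 0.249 = 0.181.
g_wv = 0.4805 − 0.181 = 0.30.

0.30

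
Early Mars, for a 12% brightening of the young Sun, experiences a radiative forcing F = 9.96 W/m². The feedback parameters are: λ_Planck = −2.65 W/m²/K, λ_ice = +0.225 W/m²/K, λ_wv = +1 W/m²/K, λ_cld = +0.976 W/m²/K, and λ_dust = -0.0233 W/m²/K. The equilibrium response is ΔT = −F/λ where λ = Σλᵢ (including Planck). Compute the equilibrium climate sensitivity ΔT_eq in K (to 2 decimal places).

Net feedback parameter λ = (−2.65) + (+0.225) + (+1) + (+0.976) + (-0.0233) = -0.4723 W/m²/K.
ΔT = −F/λ = −9.96/(-0.4723) = 21.09 K.

21.09 K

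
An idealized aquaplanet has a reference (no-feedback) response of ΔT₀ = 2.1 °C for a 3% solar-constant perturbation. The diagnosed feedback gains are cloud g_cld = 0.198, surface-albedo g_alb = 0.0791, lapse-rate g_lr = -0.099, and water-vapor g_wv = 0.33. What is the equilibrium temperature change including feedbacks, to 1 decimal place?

Total gain g = 0.198 + 0.0791 − 0.099 + 0.33 = 0.5081.
Amplification A = 1/(1 − 0.5081) = 2.033.
ΔT = 2.1 × 2.033 = 4.3 °C.

4.3 °C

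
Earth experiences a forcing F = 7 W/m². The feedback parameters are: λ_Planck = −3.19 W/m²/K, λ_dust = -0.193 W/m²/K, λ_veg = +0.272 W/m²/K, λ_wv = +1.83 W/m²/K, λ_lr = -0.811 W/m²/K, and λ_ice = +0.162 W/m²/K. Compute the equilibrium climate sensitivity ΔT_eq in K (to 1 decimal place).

3.6 K

Net feedback parameter λ = (−3.19) + (-0.193) + (+0.272) + (+1.83) + (-0.811) + (+0.162) = -1.93 W/m²/K.
ΔT = −F/λ = −7/(-1.93) = 3.6 K.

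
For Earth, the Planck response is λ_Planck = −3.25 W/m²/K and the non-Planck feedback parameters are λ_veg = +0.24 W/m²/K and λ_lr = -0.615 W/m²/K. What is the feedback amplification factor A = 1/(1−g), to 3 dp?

0.897

Convert to gains: g_veg = 0.24/3.25 = 0.07385; g_lr = -0.615/3.25 = -0.1892.
Total gain g = -0.11535.
A = 1/(1 + 0.11535) = 0.897.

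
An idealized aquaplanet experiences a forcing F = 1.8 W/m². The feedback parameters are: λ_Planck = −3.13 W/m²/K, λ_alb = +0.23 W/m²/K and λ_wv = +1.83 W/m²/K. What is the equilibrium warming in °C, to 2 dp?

1.68 °C

Net feedback parameter λ = (−3.13) + (+0.23) + (+1.83) = -1.07 W/m²/K.
ΔT = −F/λ = −1.8/(-1.07) = 1.68 °C.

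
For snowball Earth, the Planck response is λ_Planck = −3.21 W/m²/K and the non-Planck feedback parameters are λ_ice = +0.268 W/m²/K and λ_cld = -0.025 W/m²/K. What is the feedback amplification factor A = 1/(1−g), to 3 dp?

Convert to gains: g_ice = 0.268/3.21 = 0.08349; g_cld = -0.025/3.21 = -0.007788.
Total gain g = 0.075702.
A = 1/(1 − 0.075702) = 1.082.

1.082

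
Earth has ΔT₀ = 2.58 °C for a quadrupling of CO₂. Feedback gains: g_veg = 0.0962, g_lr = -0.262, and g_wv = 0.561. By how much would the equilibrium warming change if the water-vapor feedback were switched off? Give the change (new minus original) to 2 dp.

-2.05 °C

Original: g = 0.3952, ΔT = 2.58/(1−0.3952) = 4.2659 °C.
Without water-vapor: g' = -0.1658, ΔT' = 2.58/(1+0.1658) = 2.2131 °C.
Change = 2.2131 − 4.2659 = -2.05 °C.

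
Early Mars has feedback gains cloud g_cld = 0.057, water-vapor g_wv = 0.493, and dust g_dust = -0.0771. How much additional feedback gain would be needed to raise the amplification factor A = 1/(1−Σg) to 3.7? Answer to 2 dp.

Current total gain = 0.4729.
Target gain for A = 3.7: g* = 1 − 1/3.7 = 0.7297.
Additional gain needed = 0.7297 − 0.4729 = 0.26.

0.26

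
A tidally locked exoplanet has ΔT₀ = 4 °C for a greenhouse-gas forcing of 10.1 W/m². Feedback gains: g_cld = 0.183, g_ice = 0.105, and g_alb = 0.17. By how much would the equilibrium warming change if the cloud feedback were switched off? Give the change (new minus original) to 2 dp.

Original: g = 0.458, ΔT = 4/(1−0.458) = 7.3801 °C.
Without cloud: g' = 0.275, ΔT' = 4/(1−0.275) = 5.5172 °C.
Change = 5.5172 − 7.3801 = -1.86 °C.

-1.86 °C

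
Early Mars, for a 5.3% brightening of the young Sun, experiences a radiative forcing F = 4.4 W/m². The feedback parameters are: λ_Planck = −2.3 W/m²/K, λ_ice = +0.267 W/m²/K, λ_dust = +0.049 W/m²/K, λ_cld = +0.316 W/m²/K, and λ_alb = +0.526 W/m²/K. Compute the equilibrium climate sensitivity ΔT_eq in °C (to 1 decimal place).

Net feedback parameter λ = (−2.3) + (+0.267) + (+0.049) + (+0.316) + (+0.526) = -1.142 W/m²/K.
ΔT = −F/λ = −4.4/(-1.142) = 3.9 °C.

3.9 °C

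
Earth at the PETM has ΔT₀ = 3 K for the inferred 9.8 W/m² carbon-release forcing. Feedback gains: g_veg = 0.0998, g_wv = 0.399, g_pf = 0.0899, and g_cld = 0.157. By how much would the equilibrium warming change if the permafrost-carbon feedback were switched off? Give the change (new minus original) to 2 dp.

-3.08 K

Original: g = 0.7457, ΔT = 3/(1−0.7457) = 11.7971 K.
Without permafrost-carbon: g' = 0.6558, ΔT' = 3/(1−0.6558) = 8.7159 K.
Change = 8.7159 − 11.7971 = -3.08 K.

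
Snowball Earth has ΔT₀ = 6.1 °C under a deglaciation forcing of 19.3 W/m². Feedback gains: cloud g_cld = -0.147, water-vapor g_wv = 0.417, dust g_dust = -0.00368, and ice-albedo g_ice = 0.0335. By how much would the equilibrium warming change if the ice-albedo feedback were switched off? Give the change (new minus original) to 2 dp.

Original: g = 0.29982, ΔT = 6.1/(1−0.29982) = 8.7120 °C.
Without ice-albedo: g' = 0.26632, ΔT' = 6.1/(1−0.26632) = 8.3143 °C.
Change = 8.3143 − 8.7120 = -0.40 °C.

-0.40 °C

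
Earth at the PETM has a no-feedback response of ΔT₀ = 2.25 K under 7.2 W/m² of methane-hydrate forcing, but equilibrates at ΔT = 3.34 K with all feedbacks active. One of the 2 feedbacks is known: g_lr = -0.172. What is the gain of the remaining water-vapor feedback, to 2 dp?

0.50

Amplification A = ΔT/ΔT₀ = 3.34/2.25 = 1.484.
Total gain g = 1 − 1/A = 1 − 1/1.484 = 0.3261.
The known gain is -0.172.
g_wv = 0.3261 + 0.172 = 0.50.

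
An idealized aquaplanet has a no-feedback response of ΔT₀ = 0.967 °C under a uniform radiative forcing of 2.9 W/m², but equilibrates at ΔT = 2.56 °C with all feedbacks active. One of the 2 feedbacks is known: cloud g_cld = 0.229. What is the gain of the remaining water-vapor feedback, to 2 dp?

Amplification A = ΔT/ΔT₀ = 2.56/0.967 = 2.647.
Total gain g = 1 − 1/A = 1 − 1/2.647 = 0.6222.
The known gain is 0.229.
g_wv = 0.6222 − 0.229 = 0.39.

0.39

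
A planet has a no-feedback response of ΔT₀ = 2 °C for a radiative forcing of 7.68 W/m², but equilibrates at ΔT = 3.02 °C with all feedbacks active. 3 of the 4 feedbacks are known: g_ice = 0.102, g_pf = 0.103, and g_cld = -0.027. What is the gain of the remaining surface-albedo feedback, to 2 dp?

0.16

Amplification A = ΔT/ΔT₀ = 3.02/2 = 1.51.
Total gain g = 1 − 1/A = 1 − 1/1.51 = 0.3377.
Known gains sum to 0.102 + 0.103 − 0.027 = 0.178.
g_alb = 0.3377 − 0.178 = 0.16.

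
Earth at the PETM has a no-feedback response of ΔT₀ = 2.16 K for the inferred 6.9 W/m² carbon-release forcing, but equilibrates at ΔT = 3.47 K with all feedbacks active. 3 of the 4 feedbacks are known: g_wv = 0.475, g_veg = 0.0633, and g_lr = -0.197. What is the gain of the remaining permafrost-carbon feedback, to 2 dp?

0.04

Amplification A = ΔT/ΔT₀ = 3.47/2.16 = 1.606.
Total gain g = 1 − 1/A = 1 − 1/1.606 = 0.3773.
Known gains sum to 0.475 + 0.0633 − 0.197 = 0.3413.
g_pf = 0.3773 − 0.3413 = 0.04.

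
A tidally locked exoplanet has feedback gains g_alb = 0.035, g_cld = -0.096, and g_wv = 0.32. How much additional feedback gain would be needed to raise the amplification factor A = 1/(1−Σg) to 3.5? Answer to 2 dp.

0.46

Current total gain = 0.259.
Target gain for A = 3.5: g* = 1 − 1/3.5 = 0.7143.
Additional gain needed = 0.7143 − 0.259 = 0.46.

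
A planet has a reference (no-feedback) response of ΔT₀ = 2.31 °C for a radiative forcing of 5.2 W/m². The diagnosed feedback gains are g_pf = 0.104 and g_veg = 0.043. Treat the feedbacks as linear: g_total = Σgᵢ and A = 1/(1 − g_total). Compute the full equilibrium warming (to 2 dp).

Total gain g = 0.104 + 0.043 = 0.147.
Amplification A = 1/(1 − 0.147) = 1.172.
ΔT = 2.31 × 1.172 = 2.71 °C.

2.71 °C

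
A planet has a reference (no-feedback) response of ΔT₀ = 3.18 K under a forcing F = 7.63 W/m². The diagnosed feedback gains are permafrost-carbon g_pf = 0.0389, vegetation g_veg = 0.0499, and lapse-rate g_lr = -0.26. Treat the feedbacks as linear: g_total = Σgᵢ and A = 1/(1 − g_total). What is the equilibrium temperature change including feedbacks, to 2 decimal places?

2.72 K

Total gain g = 0.0389 + 0.0499 − 0.26 = -0.1712.
Amplification A = 1/(1 + 0.1712) = 0.8538.
ΔT = 3.18 × 0.8538 = 2.72 K.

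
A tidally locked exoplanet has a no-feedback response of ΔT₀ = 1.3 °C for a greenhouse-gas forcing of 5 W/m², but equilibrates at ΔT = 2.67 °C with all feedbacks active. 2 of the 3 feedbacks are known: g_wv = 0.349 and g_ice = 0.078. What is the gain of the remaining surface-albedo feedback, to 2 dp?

0.09

Amplification A = ΔT/ΔT₀ = 2.67/1.3 = 2.054.
Total gain g = 1 − 1/A = 1 − 1/2.054 = 0.5131.
Known gains sum to 0.349 + 0.078 = 0.427.
g_alb = 0.5131 − 0.427 = 0.09.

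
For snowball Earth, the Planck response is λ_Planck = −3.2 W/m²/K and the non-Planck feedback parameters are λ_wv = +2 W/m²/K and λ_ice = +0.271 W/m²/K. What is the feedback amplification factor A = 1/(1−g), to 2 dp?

3.44

Convert to gains: g_wv = 2/3.2 = 0.625; g_ice = 0.271/3.2 = 0.08469.
Total gain g = 0.70969.
A = 1/(1 − 0.70969) = 3.44.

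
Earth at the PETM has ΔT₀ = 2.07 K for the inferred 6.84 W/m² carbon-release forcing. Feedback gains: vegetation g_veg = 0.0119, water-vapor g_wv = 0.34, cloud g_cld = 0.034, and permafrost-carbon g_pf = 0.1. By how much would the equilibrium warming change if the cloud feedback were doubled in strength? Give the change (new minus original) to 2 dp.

Original: g = 0.4859, ΔT = 2.07/(1−0.4859) = 4.0265 K.
With doubled cloud: g' = 0.5199, ΔT' = 2.07/(1−0.5199) = 4.3116 K.
Change = 4.3116 − 4.0265 = 0.29 K.

0.29 K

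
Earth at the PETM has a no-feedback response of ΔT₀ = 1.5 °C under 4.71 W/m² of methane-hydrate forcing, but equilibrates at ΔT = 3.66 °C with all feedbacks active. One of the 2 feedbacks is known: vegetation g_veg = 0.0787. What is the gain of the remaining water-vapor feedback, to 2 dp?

Amplification A = ΔT/ΔT₀ = 3.66/1.5 = 2.44.
Total gain g = 1 − 1/A = 1 − 1/2.44 = 0.5902.
The known gain is 0.0787.
g_wv = 0.5902 − 0.0787 = 0.51.

0.51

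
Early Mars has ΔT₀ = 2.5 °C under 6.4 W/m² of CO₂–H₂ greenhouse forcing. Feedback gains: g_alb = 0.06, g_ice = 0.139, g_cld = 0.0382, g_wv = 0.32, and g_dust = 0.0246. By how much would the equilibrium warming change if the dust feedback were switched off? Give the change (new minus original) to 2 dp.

-0.33 °C

Original: g = 0.5818, ΔT = 2.5/(1−0.5818) = 5.9780 °C.
Without dust: g' = 0.5572, ΔT' = 2.5/(1−0.5572) = 5.6459 °C.
Change = 5.6459 − 5.9780 = -0.33 °C.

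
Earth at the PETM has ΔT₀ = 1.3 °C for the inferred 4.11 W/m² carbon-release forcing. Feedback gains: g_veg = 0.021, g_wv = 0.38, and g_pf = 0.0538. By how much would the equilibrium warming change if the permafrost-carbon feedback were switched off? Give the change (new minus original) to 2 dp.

Original: g = 0.4548, ΔT = 1.3/(1−0.4548) = 2.3844 °C.
Without permafrost-carbon: g' = 0.401, ΔT' = 1.3/(1−0.401) = 2.1703 °C.
Change = 2.1703 − 2.3844 = -0.21 °C.

-0.21 °C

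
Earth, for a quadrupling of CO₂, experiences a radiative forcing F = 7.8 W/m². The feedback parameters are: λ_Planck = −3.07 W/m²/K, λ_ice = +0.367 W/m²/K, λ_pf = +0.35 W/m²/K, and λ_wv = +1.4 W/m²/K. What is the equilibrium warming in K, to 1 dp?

8.2 K

Net feedback parameter λ = (−3.07) + (+0.367) + (+0.35) + (+1.4) = -0.953 W/m²/K.
ΔT = −F/λ = −7.8/(-0.953) = 8.2 K.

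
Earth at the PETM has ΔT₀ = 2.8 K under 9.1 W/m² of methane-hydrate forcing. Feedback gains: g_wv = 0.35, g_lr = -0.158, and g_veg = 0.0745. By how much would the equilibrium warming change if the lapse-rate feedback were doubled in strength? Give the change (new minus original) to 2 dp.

-0.68 K

Original: g = 0.2665, ΔT = 2.8/(1−0.2665) = 3.8173 K.
With doubled lapse-rate: g' = 0.1085, ΔT' = 2.8/(1−0.1085) = 3.1408 K.
Change = 3.1408 − 3.8173 = -0.68 K.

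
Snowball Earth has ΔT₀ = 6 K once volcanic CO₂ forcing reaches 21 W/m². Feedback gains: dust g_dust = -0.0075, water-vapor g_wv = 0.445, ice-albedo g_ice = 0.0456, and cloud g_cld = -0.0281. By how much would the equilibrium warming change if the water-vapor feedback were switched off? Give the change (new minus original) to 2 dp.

Original: g = 0.455, ΔT = 6/(1−0.455) = 11.0092 K.
Without water-vapor: g' = 0.01, ΔT' = 6/(1−0.01) = 6.0606 K.
Change = 6.0606 − 11.0092 = -4.95 K.

-4.95 K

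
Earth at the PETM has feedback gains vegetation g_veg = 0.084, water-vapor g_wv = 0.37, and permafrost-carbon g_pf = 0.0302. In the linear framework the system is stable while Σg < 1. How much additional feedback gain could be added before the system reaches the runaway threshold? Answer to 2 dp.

Current total gain = 0.084 + 0.37 + 0.0302 = 0.4842.
Margin to runaway = 1 − 0.4842 = 0.52.

0.52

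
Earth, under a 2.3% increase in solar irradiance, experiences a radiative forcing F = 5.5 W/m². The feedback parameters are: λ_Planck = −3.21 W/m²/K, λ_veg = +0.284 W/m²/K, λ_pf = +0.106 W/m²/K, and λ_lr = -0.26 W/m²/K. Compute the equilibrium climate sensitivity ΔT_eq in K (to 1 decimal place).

Net feedback parameter λ = (−3.21) + (+0.284) + (+0.106) + (-0.26) = -3.08 W/m²/K.
ΔT = −F/λ = −5.5/(-3.08) = 1.8 K.

1.8 K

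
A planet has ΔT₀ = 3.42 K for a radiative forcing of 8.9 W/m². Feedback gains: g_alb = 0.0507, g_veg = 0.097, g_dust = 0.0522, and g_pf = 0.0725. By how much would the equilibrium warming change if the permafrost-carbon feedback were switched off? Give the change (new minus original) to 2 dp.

-0.43 K

Original: g = 0.2724, ΔT = 3.42/(1−0.2724) = 4.7004 K.
Without permafrost-carbon: g' = 0.1999, ΔT' = 3.42/(1−0.1999) = 4.2745 K.
Change = 4.2745 − 4.7004 = -0.43 K.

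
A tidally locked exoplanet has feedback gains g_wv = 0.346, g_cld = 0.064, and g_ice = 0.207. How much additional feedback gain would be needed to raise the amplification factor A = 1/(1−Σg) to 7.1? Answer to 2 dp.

Current total gain = 0.617.
Target gain for A = 7.1: g* = 1 − 1/7.1 = 0.8592.
Additional gain needed = 0.8592 − 0.617 = 0.24.

0.24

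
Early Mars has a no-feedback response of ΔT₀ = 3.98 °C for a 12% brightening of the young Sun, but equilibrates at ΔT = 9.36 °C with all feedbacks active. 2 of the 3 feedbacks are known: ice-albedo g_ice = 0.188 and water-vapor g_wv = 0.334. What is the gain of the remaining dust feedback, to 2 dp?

Amplification A = ΔT/ΔT₀ = 9.36/3.98 = 2.352.
Total gain g = 1 − 1/A = 1 − 1/2.352 = 0.5748.
Known gains sum to 0.188 + 0.334 = 0.522.
g_dust = 0.5748 − 0.522 = 0.05.

0.05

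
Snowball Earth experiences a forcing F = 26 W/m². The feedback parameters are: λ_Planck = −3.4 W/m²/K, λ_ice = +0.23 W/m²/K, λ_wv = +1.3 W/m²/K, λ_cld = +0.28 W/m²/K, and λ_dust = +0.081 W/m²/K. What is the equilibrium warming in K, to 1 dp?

Net feedback parameter λ = (−3.4) + (+0.23) + (+1.3) + (+0.28) + (+0.081) = -1.509 W/m²/K.
ΔT = −F/λ = −26/(-1.509) = 17.2 K.

17.2 K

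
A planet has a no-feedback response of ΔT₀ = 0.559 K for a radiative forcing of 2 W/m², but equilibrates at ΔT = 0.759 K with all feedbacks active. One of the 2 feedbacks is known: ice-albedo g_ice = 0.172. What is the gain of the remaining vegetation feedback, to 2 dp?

Amplification A = ΔT/ΔT₀ = 0.759/0.559 = 1.358.
Total gain g = 1 − 1/A = 1 − 1/1.358 = 0.2636.
The known gain is 0.172.
g_veg = 0.2636 − 0.172 = 0.09.

0.09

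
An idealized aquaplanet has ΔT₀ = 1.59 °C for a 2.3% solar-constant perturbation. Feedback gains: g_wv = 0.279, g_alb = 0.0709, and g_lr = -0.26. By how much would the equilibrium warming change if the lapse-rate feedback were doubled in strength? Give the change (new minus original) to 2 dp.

-0.39 °C

Original: g = 0.0899, ΔT = 1.59/(1−0.0899) = 1.7471 °C.
With doubled lapse-rate: g' = -0.1701, ΔT' = 1.59/(1+0.1701) = 1.3589 °C.
Change = 1.3589 − 1.7471 = -0.39 °C.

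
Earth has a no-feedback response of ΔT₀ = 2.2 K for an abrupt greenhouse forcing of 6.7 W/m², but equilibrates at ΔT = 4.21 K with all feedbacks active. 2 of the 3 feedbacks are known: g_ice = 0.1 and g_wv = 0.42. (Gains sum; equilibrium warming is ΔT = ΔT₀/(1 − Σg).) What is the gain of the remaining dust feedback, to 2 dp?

-0.04

Amplification A = ΔT/ΔT₀ = 4.21/2.2 = 1.914.
Total gain g = 1 − 1/A = 1 − 1/1.914 = 0.4775.
Known gains sum to 0.1 + 0.42 = 0.52.
g_dust = 0.4775 − 0.52 = -0.04.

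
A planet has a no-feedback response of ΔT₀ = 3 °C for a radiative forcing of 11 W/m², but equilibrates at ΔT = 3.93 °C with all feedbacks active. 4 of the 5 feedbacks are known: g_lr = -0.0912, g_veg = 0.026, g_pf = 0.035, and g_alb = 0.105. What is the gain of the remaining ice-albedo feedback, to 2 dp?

Amplification A = ΔT/ΔT₀ = 3.93/3 = 1.31.
Total gain g = 1 − 1/A = 1 − 1/1.31 = 0.2366.
Known gains sum to -0.0912 + 0.026 + 0.035 + 0.105 = 0.0748.
g_ice = 0.2366 − 0.0748 = 0.16.

0.16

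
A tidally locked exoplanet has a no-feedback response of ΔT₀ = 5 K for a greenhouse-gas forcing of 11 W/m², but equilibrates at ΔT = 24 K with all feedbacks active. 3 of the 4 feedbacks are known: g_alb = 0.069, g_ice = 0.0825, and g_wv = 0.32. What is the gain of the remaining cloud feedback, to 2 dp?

0.32

Amplification A = ΔT/ΔT₀ = 24/5 = 4.8.
Total gain g = 1 − 1/A = 1 − 1/4.8 = 0.7917.
Known gains sum to 0.069 + 0.0825 + 0.32 = 0.4715.
g_cld = 0.7917 − 0.4715 = 0.32.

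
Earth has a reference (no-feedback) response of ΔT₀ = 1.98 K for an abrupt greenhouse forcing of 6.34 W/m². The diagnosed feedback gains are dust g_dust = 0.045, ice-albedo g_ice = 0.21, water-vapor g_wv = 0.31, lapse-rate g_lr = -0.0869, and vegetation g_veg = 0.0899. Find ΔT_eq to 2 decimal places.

4.58 K

Total gain g = 0.045 + 0.21 + 0.31 − 0.0869 + 0.0899 = 0.568.
Amplification A = 1/(1 − 0.568) = 2.315.
ΔT = 1.98 × 2.315 = 4.58 K.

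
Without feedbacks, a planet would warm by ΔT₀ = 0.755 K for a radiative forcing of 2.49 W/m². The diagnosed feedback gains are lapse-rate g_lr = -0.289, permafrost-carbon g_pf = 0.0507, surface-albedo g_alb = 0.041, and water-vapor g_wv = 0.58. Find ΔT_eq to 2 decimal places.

Total gain g = -0.289 + 0.0507 + 0.041 + 0.58 = 0.3827.
Amplification A = 1/(1 − 0.3827) = 1.62.
ΔT = 0.755 × 1.62 = 1.22 K.

1.22 K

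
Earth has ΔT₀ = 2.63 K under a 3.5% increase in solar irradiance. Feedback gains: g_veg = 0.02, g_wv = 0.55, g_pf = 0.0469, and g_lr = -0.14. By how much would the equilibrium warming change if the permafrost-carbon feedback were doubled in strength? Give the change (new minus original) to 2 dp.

0.50 K

Original: g = 0.4769, ΔT = 2.63/(1−0.4769) = 5.0277 K.
With doubled permafrost-carbon: g' = 0.5238, ΔT' = 2.63/(1−0.5238) = 5.5229 K.
Change = 5.5229 − 5.0277 = 0.50 K.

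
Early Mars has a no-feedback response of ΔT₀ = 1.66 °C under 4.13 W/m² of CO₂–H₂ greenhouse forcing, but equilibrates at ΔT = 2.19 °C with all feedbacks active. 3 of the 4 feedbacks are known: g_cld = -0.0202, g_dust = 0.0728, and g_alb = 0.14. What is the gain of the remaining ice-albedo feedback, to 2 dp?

0.05

Amplification A = ΔT/ΔT₀ = 2.19/1.66 = 1.319.
Total gain g = 1 − 1/A = 1 − 1/1.319 = 0.2418.
Known gains sum to -0.0202 + 0.0728 + 0.14 = 0.1926.
g_ice = 0.2418 − 0.1926 = 0.05.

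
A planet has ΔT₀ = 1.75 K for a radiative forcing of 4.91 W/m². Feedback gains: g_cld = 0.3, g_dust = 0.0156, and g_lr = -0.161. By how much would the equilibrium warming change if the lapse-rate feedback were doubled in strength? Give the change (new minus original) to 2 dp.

Original: g = 0.1546, ΔT = 1.75/(1−0.1546) = 2.0700 K.
With doubled lapse-rate: g' = -0.0064, ΔT' = 1.75/(1+0.0064) = 1.7389 K.
Change = 1.7389 − 2.0700 = -0.33 K.

-0.33 K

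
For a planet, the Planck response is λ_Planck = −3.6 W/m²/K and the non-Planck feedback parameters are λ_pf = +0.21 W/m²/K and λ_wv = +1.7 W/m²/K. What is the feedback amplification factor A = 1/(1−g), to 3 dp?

Convert to gains: g_pf = 0.21/3.6 = 0.05833; g_wv = 1.7/3.6 = 0.4722.
Total gain g = 0.53053.
A = 1/(1 − 0.53053) = 2.130.

2.130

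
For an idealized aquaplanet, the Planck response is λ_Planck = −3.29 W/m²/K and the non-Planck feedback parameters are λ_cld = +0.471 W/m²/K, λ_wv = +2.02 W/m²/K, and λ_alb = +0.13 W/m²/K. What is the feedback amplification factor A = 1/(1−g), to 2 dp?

Convert to gains: g_cld = 0.471/3.29 = 0.1432; g_wv = 2.02/3.29 = 0.614; g_alb = 0.13/3.29 = 0.03951.
Total gain g = 0.79671.
A = 1/(1 − 0.79671) = 4.92.

4.92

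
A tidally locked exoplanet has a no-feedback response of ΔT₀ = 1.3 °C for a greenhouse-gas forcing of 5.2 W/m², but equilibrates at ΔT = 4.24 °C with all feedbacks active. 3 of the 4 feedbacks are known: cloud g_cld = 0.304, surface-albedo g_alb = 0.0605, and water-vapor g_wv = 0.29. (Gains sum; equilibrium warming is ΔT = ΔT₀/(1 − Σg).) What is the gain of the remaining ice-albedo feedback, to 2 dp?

0.04

Amplification A = ΔT/ΔT₀ = 4.24/1.3 = 3.262.
Total gain g = 1 − 1/A = 1 − 1/3.262 = 0.6934.
Known gains sum to 0.304 + 0.0605 + 0.29 = 0.6545.
g_ice = 0.6934 − 0.6545 = 0.04.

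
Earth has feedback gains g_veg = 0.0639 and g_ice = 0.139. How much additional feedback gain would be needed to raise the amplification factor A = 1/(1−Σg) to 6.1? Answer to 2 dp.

0.63

Current total gain = 0.2029.
Target gain for A = 6.1: g* = 1 − 1/6.1 = 0.8361.
Additional gain needed = 0.8361 − 0.2029 = 0.63.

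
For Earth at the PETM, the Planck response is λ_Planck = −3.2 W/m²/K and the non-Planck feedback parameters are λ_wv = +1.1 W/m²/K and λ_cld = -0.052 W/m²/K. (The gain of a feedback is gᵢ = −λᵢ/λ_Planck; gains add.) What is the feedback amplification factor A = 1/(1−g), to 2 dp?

1.49

Convert to gains: g_wv = 1.1/3.2 = 0.3438; g_cld = -0.052/3.2 = -0.01625.
Total gain g = 0.32755.
A = 1/(1 − 0.32755) = 1.49.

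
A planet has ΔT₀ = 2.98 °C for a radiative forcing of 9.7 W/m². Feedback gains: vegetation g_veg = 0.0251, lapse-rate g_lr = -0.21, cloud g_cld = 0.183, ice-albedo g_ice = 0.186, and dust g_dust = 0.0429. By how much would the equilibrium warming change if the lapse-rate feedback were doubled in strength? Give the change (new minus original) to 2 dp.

-0.82 °C

Original: g = 0.227, ΔT = 2.98/(1−0.227) = 3.8551 °C.
With doubled lapse-rate: g' = 0.017, ΔT' = 2.98/(1−0.017) = 3.0315 °C.
Change = 3.0315 − 3.8551 = -0.82 °C.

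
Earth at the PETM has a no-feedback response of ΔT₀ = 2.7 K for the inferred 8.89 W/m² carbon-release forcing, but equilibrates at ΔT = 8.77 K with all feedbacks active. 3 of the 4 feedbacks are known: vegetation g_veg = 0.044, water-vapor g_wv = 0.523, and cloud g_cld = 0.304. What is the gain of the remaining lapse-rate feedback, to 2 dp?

-0.18

Amplification A = ΔT/ΔT₀ = 8.77/2.7 = 3.248.
Total gain g = 1 − 1/A = 1 − 1/3.248 = 0.6921.
Known gains sum to 0.044 + 0.523 + 0.304 = 0.871.
g_lr = 0.6921 − 0.871 = -0.18.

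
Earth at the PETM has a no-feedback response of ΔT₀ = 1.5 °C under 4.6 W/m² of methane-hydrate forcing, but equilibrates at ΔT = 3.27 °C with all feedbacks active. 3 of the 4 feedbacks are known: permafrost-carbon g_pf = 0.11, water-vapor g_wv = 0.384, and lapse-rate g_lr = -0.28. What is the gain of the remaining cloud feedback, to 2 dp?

Amplification A = ΔT/ΔT₀ = 3.27/1.5 = 2.18.
Total gain g = 1 − 1/A = 1 − 1/2.18 = 0.5413.
Known gains sum to 0.11 + 0.384 − 0.28 = 0.214.
g_cld = 0.5413 − 0.214 = 0.33.

0.33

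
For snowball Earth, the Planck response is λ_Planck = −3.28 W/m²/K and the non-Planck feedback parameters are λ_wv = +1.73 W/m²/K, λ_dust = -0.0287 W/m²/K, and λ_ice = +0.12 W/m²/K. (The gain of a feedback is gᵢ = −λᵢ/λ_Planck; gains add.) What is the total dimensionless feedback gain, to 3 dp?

0.555

Convert to gains: g_wv = 1.73/3.28 = 0.5274; g_dust = -0.0287/3.28 = -0.00875; g_ice = 0.12/3.28 = 0.03659.
Total gain g = 0.55524.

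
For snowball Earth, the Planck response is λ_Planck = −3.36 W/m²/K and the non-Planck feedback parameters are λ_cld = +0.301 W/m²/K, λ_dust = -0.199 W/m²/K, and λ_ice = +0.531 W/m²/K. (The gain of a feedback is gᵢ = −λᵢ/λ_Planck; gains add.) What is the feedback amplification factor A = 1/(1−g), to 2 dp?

Convert to gains: g_cld = 0.301/3.36 = 0.08958; g_dust = -0.199/3.36 = -0.05923; g_ice = 0.531/3.36 = 0.158.
Total gain g = 0.18835.
A = 1/(1 − 0.18835) = 1.23.

1.23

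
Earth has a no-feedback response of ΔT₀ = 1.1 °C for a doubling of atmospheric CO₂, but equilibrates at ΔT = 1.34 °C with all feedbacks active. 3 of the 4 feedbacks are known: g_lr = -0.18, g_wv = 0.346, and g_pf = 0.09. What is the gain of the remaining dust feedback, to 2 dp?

-0.08

Amplification A = ΔT/ΔT₀ = 1.34/1.1 = 1.218.
Total gain g = 1 − 1/A = 1 − 1/1.218 = 0.179.
Known gains sum to -0.18 + 0.346 + 0.09 = 0.256.
g_dust = 0.179 − 0.256 = -0.08.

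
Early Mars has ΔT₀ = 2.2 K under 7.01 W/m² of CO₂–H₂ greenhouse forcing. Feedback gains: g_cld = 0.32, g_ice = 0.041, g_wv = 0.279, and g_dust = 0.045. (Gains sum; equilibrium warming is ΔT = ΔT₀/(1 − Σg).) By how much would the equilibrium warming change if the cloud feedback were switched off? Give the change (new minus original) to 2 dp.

Original: g = 0.685, ΔT = 2.2/(1−0.685) = 6.9841 K.
Without cloud: g' = 0.365, ΔT' = 2.2/(1−0.365) = 3.4646 K.
Change = 3.4646 − 6.9841 = -3.52 K.

-3.52 K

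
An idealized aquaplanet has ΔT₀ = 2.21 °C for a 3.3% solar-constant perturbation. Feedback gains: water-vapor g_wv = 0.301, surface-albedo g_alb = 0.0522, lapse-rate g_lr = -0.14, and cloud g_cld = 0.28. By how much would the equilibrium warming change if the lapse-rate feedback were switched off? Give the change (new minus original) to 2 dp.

Original: g = 0.4932, ΔT = 2.21/(1−0.4932) = 4.3607 °C.
Without lapse-rate: g' = 0.6332, ΔT' = 2.21/(1−0.6332) = 6.0251 °C.
Change = 6.0251 − 4.3607 = 1.66 °C.

1.66 °C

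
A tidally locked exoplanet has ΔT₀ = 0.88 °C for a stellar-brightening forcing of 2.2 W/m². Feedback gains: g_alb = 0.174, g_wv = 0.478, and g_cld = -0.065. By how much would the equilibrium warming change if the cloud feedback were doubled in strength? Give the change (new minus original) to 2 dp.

Original: g = 0.587, ΔT = 0.88/(1−0.587) = 2.1308 °C.
With doubled cloud: g' = 0.522, ΔT' = 0.88/(1−0.522) = 1.8410 °C.
Change = 1.8410 − 2.1308 = -0.29 °C.

-0.29 °C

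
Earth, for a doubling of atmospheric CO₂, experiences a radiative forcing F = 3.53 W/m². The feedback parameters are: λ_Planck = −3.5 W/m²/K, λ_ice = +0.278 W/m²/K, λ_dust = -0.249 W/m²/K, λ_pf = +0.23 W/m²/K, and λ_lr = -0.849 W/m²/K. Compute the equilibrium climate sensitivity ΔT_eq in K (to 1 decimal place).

0.9 K

Net feedback parameter λ = (−3.5) + (+0.278) + (-0.249) + (+0.23) + (-0.849) = -4.09 W/m²/K.
ΔT = −F/λ = −3.53/(-4.09) = 0.9 K.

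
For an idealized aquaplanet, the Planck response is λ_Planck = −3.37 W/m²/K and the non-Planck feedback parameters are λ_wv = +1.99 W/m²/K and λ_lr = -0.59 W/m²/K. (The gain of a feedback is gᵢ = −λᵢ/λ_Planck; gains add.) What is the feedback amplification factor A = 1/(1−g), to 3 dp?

1.711

Convert to gains: g_wv = 1.99/3.37 = 0.5905; g_lr = -0.59/3.37 = -0.1751.
Total gain g = 0.4154.
A = 1/(1 − 0.4154) = 1.711.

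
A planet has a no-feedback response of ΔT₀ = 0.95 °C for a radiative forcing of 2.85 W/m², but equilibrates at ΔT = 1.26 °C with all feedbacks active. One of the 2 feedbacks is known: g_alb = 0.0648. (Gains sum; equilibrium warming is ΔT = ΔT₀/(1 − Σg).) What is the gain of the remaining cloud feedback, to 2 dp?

0.18

Amplification A = ΔT/ΔT₀ = 1.26/0.95 = 1.326.
Total gain g = 1 − 1/A = 1 − 1/1.326 = 0.2459.
The known gain is 0.0648.
g_cld = 0.2459 − 0.0648 = 0.18.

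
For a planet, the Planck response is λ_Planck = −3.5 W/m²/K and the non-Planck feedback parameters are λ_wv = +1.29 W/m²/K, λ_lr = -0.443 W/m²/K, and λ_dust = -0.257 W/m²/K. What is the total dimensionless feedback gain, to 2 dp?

0.17

Convert to gains: g_wv = 1.29/3.5 = 0.3686; g_lr = -0.443/3.5 = -0.1266; g_dust = -0.257/3.5 = -0.07343.
Total gain g = 0.16857.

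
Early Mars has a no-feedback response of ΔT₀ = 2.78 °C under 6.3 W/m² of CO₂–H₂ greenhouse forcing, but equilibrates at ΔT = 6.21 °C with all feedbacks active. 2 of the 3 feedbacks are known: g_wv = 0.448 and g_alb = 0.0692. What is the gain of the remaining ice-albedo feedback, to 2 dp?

0.04

Amplification A = ΔT/ΔT₀ = 6.21/2.78 = 2.234.
Total gain g = 1 − 1/A = 1 − 1/2.234 = 0.5524.
Known gains sum to 0.448 + 0.0692 = 0.5172.
g_ice = 0.5524 − 0.5172 = 0.04.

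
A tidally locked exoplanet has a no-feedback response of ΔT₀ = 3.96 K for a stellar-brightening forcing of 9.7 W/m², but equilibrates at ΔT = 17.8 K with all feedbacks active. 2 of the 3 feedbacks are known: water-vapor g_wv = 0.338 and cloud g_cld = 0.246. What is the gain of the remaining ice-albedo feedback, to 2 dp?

0.19

Amplification A = ΔT/ΔT₀ = 17.8/3.96 = 4.495.
Total gain g = 1 − 1/A = 1 − 1/4.495 = 0.7775.
Known gains sum to 0.338 + 0.246 = 0.584.
g_ice = 0.7775 − 0.584 = 0.19.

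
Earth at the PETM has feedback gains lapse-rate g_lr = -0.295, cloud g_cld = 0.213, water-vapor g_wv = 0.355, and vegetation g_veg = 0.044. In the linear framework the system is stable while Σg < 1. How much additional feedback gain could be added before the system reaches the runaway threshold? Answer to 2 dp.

0.68

Current total gain = -0.295 + 0.213 + 0.355 + 0.044 = 0.317.
Margin to runaway = 1 − 0.317 = 0.68.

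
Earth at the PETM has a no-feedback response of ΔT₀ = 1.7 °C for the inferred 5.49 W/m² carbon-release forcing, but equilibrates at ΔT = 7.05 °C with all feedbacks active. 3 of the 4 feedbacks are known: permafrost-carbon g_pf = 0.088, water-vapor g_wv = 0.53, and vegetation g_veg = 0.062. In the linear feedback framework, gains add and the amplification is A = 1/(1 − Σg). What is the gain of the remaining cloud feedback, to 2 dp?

0.08

Amplification A = ΔT/ΔT₀ = 7.05/1.7 = 4.147.
Total gain g = 1 − 1/A = 1 − 1/4.147 = 0.7589.
Known gains sum to 0.088 + 0.53 + 0.062 = 0.68.
g_cld = 0.7589 − 0.68 = 0.08.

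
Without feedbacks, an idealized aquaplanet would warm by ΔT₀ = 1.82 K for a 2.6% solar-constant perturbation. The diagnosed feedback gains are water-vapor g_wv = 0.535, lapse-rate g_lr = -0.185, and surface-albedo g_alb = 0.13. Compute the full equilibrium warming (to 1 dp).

3.5 K

Total gain g = 0.535 − 0.185 + 0.13 = 0.48.
Amplification A = 1/(1 − 0.48) = 1.923.
ΔT = 1.82 × 1.923 = 3.5 K.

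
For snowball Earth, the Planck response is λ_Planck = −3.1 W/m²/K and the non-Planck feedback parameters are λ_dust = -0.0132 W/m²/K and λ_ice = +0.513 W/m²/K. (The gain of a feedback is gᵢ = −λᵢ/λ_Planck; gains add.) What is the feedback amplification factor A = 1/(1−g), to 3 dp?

Convert to gains: g_dust = -0.0132/3.1 = -0.004258; g_ice = 0.513/3.1 = 0.1655.
Total gain g = 0.161242.
A = 1/(1 − 0.161242) = 1.192.

1.192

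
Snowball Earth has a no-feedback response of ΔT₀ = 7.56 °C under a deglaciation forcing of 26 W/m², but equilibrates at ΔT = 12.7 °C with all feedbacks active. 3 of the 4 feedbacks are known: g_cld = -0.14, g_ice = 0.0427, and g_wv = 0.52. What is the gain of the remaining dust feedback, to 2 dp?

-0.02

Amplification A = ΔT/ΔT₀ = 12.7/7.56 = 1.68.
Total gain g = 1 − 1/A = 1 − 1/1.68 = 0.4048.
Known gains sum to -0.14 + 0.0427 + 0.52 = 0.4227.
g_dust = 0.4048 − 0.4227 = -0.02.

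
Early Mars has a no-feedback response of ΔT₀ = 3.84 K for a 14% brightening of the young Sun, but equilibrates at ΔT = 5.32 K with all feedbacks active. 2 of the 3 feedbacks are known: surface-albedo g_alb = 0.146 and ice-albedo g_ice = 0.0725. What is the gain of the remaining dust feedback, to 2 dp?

Amplification A = ΔT/ΔT₀ = 5.32/3.84 = 1.385.
Total gain g = 1 − 1/A = 1 − 1/1.385 = 0.278.
Known gains sum to 0.146 + 0.0725 = 0.2185.
g_dust = 0.278 − 0.2185 = 0.06.

0.06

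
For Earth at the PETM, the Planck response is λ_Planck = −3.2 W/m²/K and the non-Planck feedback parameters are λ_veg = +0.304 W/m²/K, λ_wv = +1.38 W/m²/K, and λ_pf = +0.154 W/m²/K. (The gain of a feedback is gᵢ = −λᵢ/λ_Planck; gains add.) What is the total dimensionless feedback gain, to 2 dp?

Convert to gains: g_veg = 0.304/3.2 = 0.095; g_wv = 1.38/3.2 = 0.4312; g_pf = 0.154/3.2 = 0.04812.
Total gain g = 0.57432.

0.57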